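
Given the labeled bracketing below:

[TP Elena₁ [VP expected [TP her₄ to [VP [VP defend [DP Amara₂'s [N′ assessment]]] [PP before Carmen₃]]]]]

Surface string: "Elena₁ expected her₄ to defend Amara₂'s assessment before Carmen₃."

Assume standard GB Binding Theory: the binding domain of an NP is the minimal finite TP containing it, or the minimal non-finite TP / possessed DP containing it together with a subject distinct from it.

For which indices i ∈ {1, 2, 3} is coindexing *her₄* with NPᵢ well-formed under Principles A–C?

*her* is a pronoun, so Principle B applies: it must be free in its binding domain.
Binding domain of *her₄*: the matrix TP, whose subject is Elena₁.
*Elena₁* c-commands the pronoun within its binding domain → coindexation would violate Principle B.
*Amara₂*: the pronoun c-commands this R-expression → coindexation would violate Principle C on *Amara₂*.
*Carmen₃*: the pronoun c-commands this R-expression → coindexation would violate Principle C on *Carmen₃*.

none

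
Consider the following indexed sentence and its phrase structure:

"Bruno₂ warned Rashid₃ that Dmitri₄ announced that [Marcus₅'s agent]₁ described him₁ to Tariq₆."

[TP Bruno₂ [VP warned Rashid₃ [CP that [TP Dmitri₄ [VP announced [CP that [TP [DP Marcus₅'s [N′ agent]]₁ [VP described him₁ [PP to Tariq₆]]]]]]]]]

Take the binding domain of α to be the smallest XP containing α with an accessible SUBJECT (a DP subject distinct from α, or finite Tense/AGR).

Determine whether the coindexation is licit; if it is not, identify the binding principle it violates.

The two coindexed NPs are *[Marcus₅'s agent]₁* and *him₁*.
*him₁* is a pronoun. Its binding domain is the embedded TP, whose subject is [Marcus₅'s agent]₁.
*[Marcus₅'s agent]₁* c-commands it within that domain and carries the same index.
The pronoun is locally bound → Principle B violation.

Principle B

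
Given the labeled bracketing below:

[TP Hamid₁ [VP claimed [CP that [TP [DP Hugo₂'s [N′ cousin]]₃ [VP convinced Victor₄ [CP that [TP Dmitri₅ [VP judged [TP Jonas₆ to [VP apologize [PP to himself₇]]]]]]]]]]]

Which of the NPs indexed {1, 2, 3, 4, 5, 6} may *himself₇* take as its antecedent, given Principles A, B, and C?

*himself* is an anaphor, so Principle A applies: it must be bound in its binding domain.
Binding domain of *himself₇*: the embedded TP, whose subject is Jonas₆.
*Hamid₁* c-commands the anaphor but is outside its binding domain → cannot satisfy Principle A.
*Hugo₂* does not c-command the anaphor → cannot bind it.
*[Hugo₂'s cousin]₃* c-commands the anaphor but is outside its binding domain → cannot satisfy Principle A.
*Victor₄* c-commands the anaphor but is outside its binding domain → cannot satisfy Principle A.
*Dmitri₅* c-commands the anaphor but is outside its binding domain → cannot satisfy Principle A.
*Jonas₆* c-commands the anaphor within its binding domain → licit binder.

{6}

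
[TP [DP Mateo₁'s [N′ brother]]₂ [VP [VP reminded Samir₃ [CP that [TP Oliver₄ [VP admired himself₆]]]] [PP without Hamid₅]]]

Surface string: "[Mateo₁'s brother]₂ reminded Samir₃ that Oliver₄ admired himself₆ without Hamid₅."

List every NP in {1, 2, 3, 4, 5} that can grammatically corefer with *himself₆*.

{4}

*himself* is an anaphor, so Principle A applies: it must be bound in its binding domain.
Binding domain of *himself₆*: the embedded TP, whose subject is Oliver₄.
*Mateo₁* does not c-command the anaphor → cannot bind it.
*[Mateo₁'s brother]₂* c-commands the anaphor but is outside its binding domain → cannot satisfy Principle A.
*Samir₃* c-commands the anaphor but is outside its binding domain → cannot satisfy Principle A.
*Oliver₄* c-commands the anaphor within its binding domain → licit binder.
*Hamid₅* does not c-command the anaphor → cannot bind it.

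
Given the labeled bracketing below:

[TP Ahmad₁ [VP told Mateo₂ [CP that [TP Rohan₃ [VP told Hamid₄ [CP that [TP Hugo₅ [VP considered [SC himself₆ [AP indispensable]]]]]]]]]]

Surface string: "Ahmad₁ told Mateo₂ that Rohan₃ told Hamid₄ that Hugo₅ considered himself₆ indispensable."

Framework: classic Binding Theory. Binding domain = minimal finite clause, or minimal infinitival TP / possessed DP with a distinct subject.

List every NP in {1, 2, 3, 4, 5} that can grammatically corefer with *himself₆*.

*himself* is an anaphor, so Principle A applies: it must be bound in its binding domain.
Binding domain of *himself₆*: the embedded TP, whose subject is Hugo₅.
*Ahmad₁* c-commands the anaphor but is outside its binding domain → cannot satisfy Principle A.
*Mateo₂* c-commands the anaphor but is outside its binding domain → cannot satisfy Principle A.
*Rohan₃* c-commands the anaphor but is outside its binding domain → cannot satisfy Principle A.
*Hamid₄* c-commands the anaphor but is outside its binding domain → cannot satisfy Principle A.
*Hugo₅* c-commands the anaphor within its binding domain → licit binder.

{5}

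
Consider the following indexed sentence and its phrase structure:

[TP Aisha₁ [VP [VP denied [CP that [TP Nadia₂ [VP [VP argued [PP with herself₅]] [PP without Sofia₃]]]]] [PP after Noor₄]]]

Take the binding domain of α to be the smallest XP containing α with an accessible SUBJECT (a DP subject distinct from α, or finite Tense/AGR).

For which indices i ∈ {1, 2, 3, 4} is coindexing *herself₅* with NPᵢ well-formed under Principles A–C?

{2}

*herself* is an anaphor, so Principle A applies: it must be bound in its binding domain.
Binding domain of *herself₅*: the embedded TP, whose subject is Nadia₂.
*Aisha₁* c-commands the anaphor but is outside its binding domain → cannot satisfy Principle A.
*Nadia₂* c-commands the anaphor within its binding domain → licit binder.
*Sofia₃* does not c-command the anaphor → cannot bind it.
*Noor₄* does not c-command the anaphor → cannot bind it.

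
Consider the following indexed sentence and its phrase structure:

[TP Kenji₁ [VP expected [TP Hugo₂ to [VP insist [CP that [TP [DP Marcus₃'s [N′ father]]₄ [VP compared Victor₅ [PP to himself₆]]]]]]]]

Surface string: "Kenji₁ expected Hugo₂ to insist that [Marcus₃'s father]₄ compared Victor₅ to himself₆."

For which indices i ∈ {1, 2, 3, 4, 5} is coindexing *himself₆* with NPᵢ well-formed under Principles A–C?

{4, 5}

*himself* is an anaphor, so Principle A applies: it must be bound in its binding domain.
Binding domain of *himself₆*: the embedded TP, whose subject is [Marcus₃'s father]₄.
*Kenji₁* c-commands the anaphor but is outside its binding domain → cannot satisfy Principle A.
*Hugo₂* c-commands the anaphor but is outside its binding domain → cannot satisfy Principle A.
*Marcus₃* does not c-command the anaphor → cannot bind it.
*[Marcus₃'s father]₄* c-commands the anaphor within its binding domain → licit binder.
*Victor₅* c-commands the anaphor within its binding domain → licit binder.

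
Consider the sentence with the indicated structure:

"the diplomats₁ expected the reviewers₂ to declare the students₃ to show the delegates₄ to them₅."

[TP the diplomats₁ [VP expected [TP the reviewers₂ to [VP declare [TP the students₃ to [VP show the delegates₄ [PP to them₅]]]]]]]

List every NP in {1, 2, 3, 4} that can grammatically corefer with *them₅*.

*them* is a pronoun, so Principle B applies: it must be free in its binding domain.
Binding domain of *them₅*: the embedded TP, whose subject is the students₃.
*the diplomats₁* c-commands the pronoun but from outside its binding domain, and is not c-commanded by it → coindexation permitted.
*the reviewers₂* c-commands the pronoun but from outside its binding domain, and is not c-commanded by it → coindexation permitted.
*the students₃* c-commands the pronoun within its binding domain → coindexation would violate Principle B.
*the delegates₄* c-commands the pronoun within its binding domain → coindexation would violate Principle B.

{1, 2}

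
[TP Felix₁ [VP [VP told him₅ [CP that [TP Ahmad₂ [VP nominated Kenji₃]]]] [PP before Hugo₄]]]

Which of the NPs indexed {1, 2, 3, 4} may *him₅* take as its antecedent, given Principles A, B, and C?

*him* is a pronoun, so Principle B applies: it must be free in its binding domain.
Binding domain of *him₅*: the matrix TP, whose subject is Felix₁.
*Felix₁* c-commands the pronoun within its binding domain → coindexation would violate Principle B.
*Ahmad₂*: the pronoun c-commands this R-expression → coindexation would violate Principle C on *Ahmad₂*.
*Kenji₃*: the pronoun c-commands this R-expression → coindexation would violate Principle C on *Kenji₃*.
*Hugo₄* and the pronoun do not c-command one another → neither Principle B nor Principle C is at stake; coindexation permitted.

{4}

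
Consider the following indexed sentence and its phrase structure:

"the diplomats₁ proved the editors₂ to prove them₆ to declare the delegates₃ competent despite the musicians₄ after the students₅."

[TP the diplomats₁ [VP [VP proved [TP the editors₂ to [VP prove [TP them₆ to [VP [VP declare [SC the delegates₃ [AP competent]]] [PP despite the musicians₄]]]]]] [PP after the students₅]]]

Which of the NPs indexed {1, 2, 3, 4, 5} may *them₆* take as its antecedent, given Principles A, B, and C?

{1, 5}

*them* is a pronoun, so Principle B applies: it must be free in its binding domain.
Binding domain of *them₆*: the embedded TP, whose subject is the editors₂.
*the diplomats₁* c-commands the pronoun but from outside its binding domain, and is not c-commanded by it → coindexation permitted.
*the editors₂* c-commands the pronoun within its binding domain → coindexation would violate Principle B.
*the delegates₃*: the pronoun c-commands this R-expression → coindexation would violate Principle C on *the delegates₃*.
*the musicians₄*: the pronoun c-commands this R-expression → coindexation would violate Principle C on *the musicians₄*.
*the students₅* and the pronoun do not c-command one another → neither Principle B nor Principle C is at stake; coindexation permitted.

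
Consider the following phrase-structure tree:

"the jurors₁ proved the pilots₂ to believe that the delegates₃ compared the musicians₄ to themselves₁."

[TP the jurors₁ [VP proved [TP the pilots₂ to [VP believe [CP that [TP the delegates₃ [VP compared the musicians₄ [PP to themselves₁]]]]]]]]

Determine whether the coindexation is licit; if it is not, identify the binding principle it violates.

Principle A

The two coindexed NPs are *the jurors₁* and *themselves₁*.
*themselves₁* is an anaphor. Principle A requires it to be bound within its binding domain — the embedded TP, whose subject is the delegates₃.
Within that domain it is c-commanded by *the delegates₃*, *the musicians₄*, none of which share its index.
*the jurors₁* does c-command the anaphor, but from outside its binding domain.
The anaphor is unbound in its domain → Principle A violation.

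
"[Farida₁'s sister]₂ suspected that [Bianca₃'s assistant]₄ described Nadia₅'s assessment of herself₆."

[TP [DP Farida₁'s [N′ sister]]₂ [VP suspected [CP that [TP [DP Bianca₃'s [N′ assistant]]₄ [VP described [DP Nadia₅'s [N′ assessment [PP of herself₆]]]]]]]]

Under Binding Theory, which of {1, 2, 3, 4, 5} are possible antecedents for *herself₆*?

{5}

*herself* is an anaphor, so Principle A applies: it must be bound in its binding domain.
Binding domain of *herself₆*: the possessed DP, whose subject is Nadia₅.
*Farida₁* does not c-command the anaphor → cannot bind it.
*[Farida₁'s sister]₂* c-commands the anaphor but is outside its binding domain → cannot satisfy Principle A.
*Bianca₃* does not c-command the anaphor → cannot bind it.
*[Bianca₃'s assistant]₄* c-commands the anaphor but is outside its binding domain → cannot satisfy Principle A.
*Nadia₅* c-commands the anaphor within its binding domain → licit binder.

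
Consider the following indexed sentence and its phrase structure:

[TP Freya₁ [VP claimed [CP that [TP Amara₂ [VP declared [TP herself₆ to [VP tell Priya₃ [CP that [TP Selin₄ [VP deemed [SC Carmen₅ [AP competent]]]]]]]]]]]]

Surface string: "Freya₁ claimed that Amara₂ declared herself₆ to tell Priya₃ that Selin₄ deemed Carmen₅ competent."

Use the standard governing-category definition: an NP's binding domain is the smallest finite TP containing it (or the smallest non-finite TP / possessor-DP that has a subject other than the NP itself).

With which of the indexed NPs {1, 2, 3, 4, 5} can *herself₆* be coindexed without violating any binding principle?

{2}

*herself* is an anaphor, so Principle A applies: it must be bound in its binding domain.
Binding domain of *herself₆*: the embedded TP, whose subject is Amara₂.
*Freya₁* c-commands the anaphor but is outside its binding domain → cannot satisfy Principle A.
*Amara₂* c-commands the anaphor within its binding domain → licit binder.
*Priya₃* does not c-command the anaphor → cannot bind it.
*Selin₄* does not c-command the anaphor → cannot bind it.
*Carmen₅* does not c-command the anaphor → cannot bind it.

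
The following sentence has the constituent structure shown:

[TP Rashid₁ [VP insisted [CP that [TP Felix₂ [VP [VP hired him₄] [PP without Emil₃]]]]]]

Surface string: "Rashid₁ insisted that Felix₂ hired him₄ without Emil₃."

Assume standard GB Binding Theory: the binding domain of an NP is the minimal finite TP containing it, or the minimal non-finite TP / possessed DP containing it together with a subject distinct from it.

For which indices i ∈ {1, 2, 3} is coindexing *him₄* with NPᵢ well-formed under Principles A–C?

*him* is a pronoun, so Principle B applies: it must be free in its binding domain.
Binding domain of *him₄*: the embedded TP, whose subject is Felix₂.
*Rashid₁* c-commands the pronoun but from outside its binding domain, and is not c-commanded by it → coindexation permitted.
*Felix₂* c-commands the pronoun within its binding domain → coindexation would violate Principle B.
*Emil₃* and the pronoun do not c-command one another → neither Principle B nor Principle C is at stake; coindexation permitted.

{1, 3}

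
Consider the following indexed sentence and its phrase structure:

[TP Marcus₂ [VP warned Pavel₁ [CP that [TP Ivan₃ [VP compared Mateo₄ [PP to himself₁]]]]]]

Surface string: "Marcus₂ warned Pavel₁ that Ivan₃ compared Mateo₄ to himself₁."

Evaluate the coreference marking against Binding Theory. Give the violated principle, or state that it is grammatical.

The two coindexed NPs are *Pavel₁* and *himself₁*.
*himself₁* is an anaphor. Principle A requires it to be bound within its binding domain — the embedded TP, whose subject is Ivan₃.
Within that domain it is c-commanded by *Ivan₃*, *Mateo₄*, none of which share its index.
*Pavel₁* does c-command the anaphor, but from outside its binding domain.
The anaphor is unbound in its domain → Principle A violation.

Principle A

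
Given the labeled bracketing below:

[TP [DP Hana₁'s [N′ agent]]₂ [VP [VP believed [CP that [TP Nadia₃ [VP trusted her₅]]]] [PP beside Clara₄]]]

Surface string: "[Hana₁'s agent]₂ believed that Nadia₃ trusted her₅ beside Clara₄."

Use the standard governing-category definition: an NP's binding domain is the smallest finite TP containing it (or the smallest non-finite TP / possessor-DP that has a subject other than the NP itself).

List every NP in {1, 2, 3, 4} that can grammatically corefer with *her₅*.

*her* is a pronoun, so Principle B applies: it must be free in its binding domain.
Binding domain of *her₅*: the embedded TP, whose subject is Nadia₃.
*Hana₁* and the pronoun do not c-command one another → neither Principle B nor Principle C is at stake; coindexation permitted.
*[Hana₁'s agent]₂* c-commands the pronoun but from outside its binding domain, and is not c-commanded by it → coindexation permitted.
*Nadia₃* c-commands the pronoun within its binding domain → coindexation would violate Principle B.
*Clara₄* and the pronoun do not c-command one another → neither Principle B nor Principle C is at stake; coindexation permitted.

{1, 2, 4}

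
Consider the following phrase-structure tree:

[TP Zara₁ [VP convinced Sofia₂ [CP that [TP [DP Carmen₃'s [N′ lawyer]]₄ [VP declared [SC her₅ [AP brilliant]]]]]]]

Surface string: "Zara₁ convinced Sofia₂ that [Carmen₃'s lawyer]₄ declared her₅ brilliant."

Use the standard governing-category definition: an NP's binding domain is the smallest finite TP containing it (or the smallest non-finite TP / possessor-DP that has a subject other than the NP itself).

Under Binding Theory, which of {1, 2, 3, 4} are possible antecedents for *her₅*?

{1, 2, 3}

*her* is a pronoun, so Principle B applies: it must be free in its binding domain.
Binding domain of *her₅*: the embedded TP, whose subject is [Carmen₃'s lawyer]₄.
*Zara₁* c-commands the pronoun but from outside its binding domain, and is not c-commanded by it → coindexation permitted.
*Sofia₂* c-commands the pronoun but from outside its binding domain, and is not c-commanded by it → coindexation permitted.
*Carmen₃* and the pronoun do not c-command one another → neither Principle B nor Principle C is at stake; coindexation permitted.
*[Carmen₃'s lawyer]₄* c-commands the pronoun within its binding domain → coindexation would violate Principle B.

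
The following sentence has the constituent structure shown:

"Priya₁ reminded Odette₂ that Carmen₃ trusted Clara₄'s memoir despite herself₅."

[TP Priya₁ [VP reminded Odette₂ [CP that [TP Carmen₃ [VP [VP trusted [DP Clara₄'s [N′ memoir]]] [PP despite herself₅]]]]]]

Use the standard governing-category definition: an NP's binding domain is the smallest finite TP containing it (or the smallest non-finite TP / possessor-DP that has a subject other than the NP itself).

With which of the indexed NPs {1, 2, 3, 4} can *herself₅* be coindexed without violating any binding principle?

*herself* is an anaphor, so Principle A applies: it must be bound in its binding domain.
Binding domain of *herself₅*: the embedded TP, whose subject is Carmen₃.
*Priya₁* c-commands the anaphor but is outside its binding domain → cannot satisfy Principle A.
*Odette₂* c-commands the anaphor but is outside its binding domain → cannot satisfy Principle A.
*Carmen₃* c-commands the anaphor within its binding domain → licit binder.
*Clara₄* does not c-command the anaphor → cannot bind it.

{3}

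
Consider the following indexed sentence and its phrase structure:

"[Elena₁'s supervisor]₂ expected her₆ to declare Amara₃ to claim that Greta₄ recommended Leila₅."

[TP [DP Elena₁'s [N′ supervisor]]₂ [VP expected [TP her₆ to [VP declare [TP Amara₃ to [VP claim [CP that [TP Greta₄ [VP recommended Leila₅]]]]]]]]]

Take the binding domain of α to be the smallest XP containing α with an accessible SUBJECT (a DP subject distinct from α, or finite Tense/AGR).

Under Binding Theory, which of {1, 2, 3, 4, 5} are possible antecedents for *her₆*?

*her* is a pronoun, so Principle B applies: it must be free in its binding domain.
Binding domain of *her₆*: the matrix TP, whose subject is [Elena₁'s supervisor]₂.
*Elena₁* and the pronoun do not c-command one another → neither Principle B nor Principle C is at stake; coindexation permitted.
*[Elena₁'s supervisor]₂* c-commands the pronoun within its binding domain → coindexation would violate Principle B.
*Amara₃*: the pronoun c-commands this R-expression → coindexation would violate Principle C on *Amara₃*.
*Greta₄*: the pronoun c-commands this R-expression → coindexation would violate Principle C on *Greta₄*.
*Leila₅*: the pronoun c-commands this R-expression → coindexation would violate Principle C on *Leila₅*.

{1}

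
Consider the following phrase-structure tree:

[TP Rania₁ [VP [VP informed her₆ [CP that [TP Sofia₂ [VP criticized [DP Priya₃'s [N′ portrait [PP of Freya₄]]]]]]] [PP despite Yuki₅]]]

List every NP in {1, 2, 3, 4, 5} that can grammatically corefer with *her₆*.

{5}

*her* is a pronoun, so Principle B applies: it must be free in its binding domain.
Binding domain of *her₆*: the matrix TP, whose subject is Rania₁.
*Rania₁* c-commands the pronoun within its binding domain → coindexation would violate Principle B.
*Sofia₂*: the pronoun c-commands this R-expression → coindexation would violate Principle C on *Sofia₂*.
*Priya₃*: the pronoun c-commands this R-expression → coindexation would violate Principle C on *Priya₃*.
*Freya₄*: the pronoun c-commands this R-expression → coindexation would violate Principle C on *Freya₄*.
*Yuki₅* and the pronoun do not c-command one another → neither Principle B nor Principle C is at stake; coindexation permitted.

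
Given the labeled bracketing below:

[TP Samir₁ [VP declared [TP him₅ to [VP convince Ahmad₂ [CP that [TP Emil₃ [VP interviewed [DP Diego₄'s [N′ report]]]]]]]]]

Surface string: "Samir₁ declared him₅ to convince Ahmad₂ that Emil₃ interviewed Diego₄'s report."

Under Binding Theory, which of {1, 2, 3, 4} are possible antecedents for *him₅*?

none

*him* is a pronoun, so Principle B applies: it must be free in its binding domain.
Binding domain of *him₅*: the matrix TP, whose subject is Samir₁.
*Samir₁* c-commands the pronoun within its binding domain → coindexation would violate Principle B.
*Ahmad₂*: the pronoun c-commands this R-expression → coindexation would violate Principle C on *Ahmad₂*.
*Emil₃*: the pronoun c-commands this R-expression → coindexation would violate Principle C on *Emil₃*.
*Diego₄*: the pronoun c-commands this R-expression → coindexation would violate Principle C on *Diego₄*.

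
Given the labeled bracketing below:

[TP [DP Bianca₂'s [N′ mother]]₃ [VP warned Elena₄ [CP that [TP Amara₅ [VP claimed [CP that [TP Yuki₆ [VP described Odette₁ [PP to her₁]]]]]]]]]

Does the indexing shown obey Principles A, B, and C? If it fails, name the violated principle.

The two coindexed NPs are *Odette₁* and *her₁*.
*her₁* is a pronoun. Its binding domain is the embedded TP, whose subject is Yuki₆.
*Odette₁* c-commands it within that domain and carries the same index.
The pronoun is locally bound → Principle B violation.

Principle B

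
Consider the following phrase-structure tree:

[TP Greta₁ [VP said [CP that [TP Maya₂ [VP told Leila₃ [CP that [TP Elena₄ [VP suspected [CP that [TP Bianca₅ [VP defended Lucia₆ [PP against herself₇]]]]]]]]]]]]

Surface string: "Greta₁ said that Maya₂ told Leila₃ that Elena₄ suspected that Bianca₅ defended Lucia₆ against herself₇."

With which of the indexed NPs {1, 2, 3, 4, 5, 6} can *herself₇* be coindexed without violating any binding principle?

*herself* is an anaphor, so Principle A applies: it must be bound in its binding domain.
Binding domain of *herself₇*: the embedded TP, whose subject is Bianca₅.
*Greta₁* c-commands the anaphor but is outside its binding domain → cannot satisfy Principle A.
*Maya₂* c-commands the anaphor but is outside its binding domain → cannot satisfy Principle A.
*Leila₃* c-commands the anaphor but is outside its binding domain → cannot satisfy Principle A.
*Elena₄* c-commands the anaphor but is outside its binding domain → cannot satisfy Principle A.
*Bianca₅* c-commands the anaphor within its binding domain → licit binder.
*Lucia₆* c-commands the anaphor within its binding domain → licit binder.

{5, 6}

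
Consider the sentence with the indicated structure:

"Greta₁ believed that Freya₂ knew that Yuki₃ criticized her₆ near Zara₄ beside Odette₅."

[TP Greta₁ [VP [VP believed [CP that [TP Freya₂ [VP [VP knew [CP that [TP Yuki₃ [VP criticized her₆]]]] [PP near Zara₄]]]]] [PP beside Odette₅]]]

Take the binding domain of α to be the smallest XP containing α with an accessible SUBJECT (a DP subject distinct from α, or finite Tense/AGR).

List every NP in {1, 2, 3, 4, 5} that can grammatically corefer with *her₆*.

{1, 2, 4, 5}

*her* is a pronoun, so Principle B applies: it must be free in its binding domain.
Binding domain of *her₆*: the embedded TP, whose subject is Yuki₃.
*Greta₁* c-commands the pronoun but from outside its binding domain, and is not c-commanded by it → coindexation permitted.
*Freya₂* c-commands the pronoun but from outside its binding domain, and is not c-commanded by it → coindexation permitted.
*Yuki₃* c-commands the pronoun within its binding domain → coindexation would violate Principle B.
*Zara₄* and the pronoun do not c-command one another → neither Principle B nor Principle C is at stake; coindexation permitted.
*Odette₅* and the pronoun do not c-command one another → neither Principle B nor Principle C is at stake; coindexation permitted.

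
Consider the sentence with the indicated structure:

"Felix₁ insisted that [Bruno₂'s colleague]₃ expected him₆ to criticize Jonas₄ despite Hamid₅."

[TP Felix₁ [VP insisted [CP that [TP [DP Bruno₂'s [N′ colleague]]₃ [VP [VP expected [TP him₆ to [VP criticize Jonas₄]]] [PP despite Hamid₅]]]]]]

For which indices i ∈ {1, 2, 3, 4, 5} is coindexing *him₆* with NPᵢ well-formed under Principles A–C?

*him* is a pronoun, so Principle B applies: it must be free in its binding domain.
Binding domain of *him₆*: the embedded TP, whose subject is [Bruno₂'s colleague]₃.
*Felix₁* c-commands the pronoun but from outside its binding domain, and is not c-commanded by it → coindexation permitted.
*Bruno₂* and the pronoun do not c-command one another → neither Principle B nor Principle C is at stake; coindexation permitted.
*[Bruno₂'s colleague]₃* c-commands the pronoun within its binding domain → coindexation would violate Principle B.
*Jonas₄*: the pronoun c-commands this R-expression → coindexation would violate Principle C on *Jonas₄*.
*Hamid₅* and the pronoun do not c-command one another → neither Principle B nor Principle C is at stake; coindexation permitted.

{1, 2, 5}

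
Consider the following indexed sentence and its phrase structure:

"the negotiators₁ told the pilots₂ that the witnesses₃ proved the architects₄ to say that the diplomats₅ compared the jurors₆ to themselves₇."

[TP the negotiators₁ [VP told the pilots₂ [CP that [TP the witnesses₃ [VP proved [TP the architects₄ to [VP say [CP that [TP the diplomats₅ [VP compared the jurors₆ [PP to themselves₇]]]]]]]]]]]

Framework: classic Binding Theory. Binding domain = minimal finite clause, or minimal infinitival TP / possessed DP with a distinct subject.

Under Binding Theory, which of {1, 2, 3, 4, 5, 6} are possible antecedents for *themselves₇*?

{5, 6}

*themselves* is an anaphor, so Principle A applies: it must be bound in its binding domain.
Binding domain of *themselves₇*: the embedded TP, whose subject is the diplomats₅.
*the negotiators₁* c-commands the anaphor but is outside its binding domain → cannot satisfy Principle A.
*the pilots₂* c-commands the anaphor but is outside its binding domain → cannot satisfy Principle A.
*the witnesses₃* c-commands the anaphor but is outside its binding domain → cannot satisfy Principle A.
*the architects₄* c-commands the anaphor but is outside its binding domain → cannot satisfy Principle A.
*the diplomats₅* c-commands the anaphor within its binding domain → licit binder.
*the jurors₆* c-commands the anaphor within its binding domain → licit binder.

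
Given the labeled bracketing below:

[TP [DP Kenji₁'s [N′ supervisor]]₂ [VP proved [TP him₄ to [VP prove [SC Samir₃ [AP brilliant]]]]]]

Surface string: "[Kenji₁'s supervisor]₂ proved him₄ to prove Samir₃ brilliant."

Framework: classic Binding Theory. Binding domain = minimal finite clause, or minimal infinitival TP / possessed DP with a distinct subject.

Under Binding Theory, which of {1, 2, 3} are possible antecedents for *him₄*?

*him* is a pronoun, so Principle B applies: it must be free in its binding domain.
Binding domain of *him₄*: the matrix TP, whose subject is [Kenji₁'s supervisor]₂.
*Kenji₁* and the pronoun do not c-command one another → neither Principle B nor Principle C is at stake; coindexation permitted.
*[Kenji₁'s supervisor]₂* c-commands the pronoun within its binding domain → coindexation would violate Principle B.
*Samir₃*: the pronoun c-commands this R-expression → coindexation would violate Principle C on *Samir₃*.

{1}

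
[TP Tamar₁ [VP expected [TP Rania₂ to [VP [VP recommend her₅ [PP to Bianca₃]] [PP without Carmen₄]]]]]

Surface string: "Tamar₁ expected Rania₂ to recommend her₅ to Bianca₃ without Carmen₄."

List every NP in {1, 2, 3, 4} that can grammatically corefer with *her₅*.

{1, 4}

*her* is a pronoun, so Principle B applies: it must be free in its binding domain.
Binding domain of *her₅*: the embedded TP, whose subject is Rania₂.
*Tamar₁* c-commands the pronoun but from outside its binding domain, and is not c-commanded by it → coindexation permitted.
*Rania₂* c-commands the pronoun within its binding domain → coindexation would violate Principle B.
*Bianca₃*: the pronoun c-commands this R-expression → coindexation would violate Principle C on *Bianca₃*.
*Carmen₄* and the pronoun do not c-command one another → neither Principle B nor Principle C is at stake; coindexation permitted.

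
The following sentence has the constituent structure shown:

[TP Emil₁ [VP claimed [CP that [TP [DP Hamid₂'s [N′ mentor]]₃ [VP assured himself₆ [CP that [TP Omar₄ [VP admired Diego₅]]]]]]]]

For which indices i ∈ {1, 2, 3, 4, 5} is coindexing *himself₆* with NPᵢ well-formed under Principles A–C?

{3}

*himself* is an anaphor, so Principle A applies: it must be bound in its binding domain.
Binding domain of *himself₆*: the embedded TP, whose subject is [Hamid₂'s mentor]₃.
*Emil₁* c-commands the anaphor but is outside its binding domain → cannot satisfy Principle A.
*Hamid₂* does not c-command the anaphor → cannot bind it.
*[Hamid₂'s mentor]₃* c-commands the anaphor within its binding domain → licit binder.
*Omar₄* does not c-command the anaphor → cannot bind it.
*Diego₅* does not c-command the anaphor → cannot bind it.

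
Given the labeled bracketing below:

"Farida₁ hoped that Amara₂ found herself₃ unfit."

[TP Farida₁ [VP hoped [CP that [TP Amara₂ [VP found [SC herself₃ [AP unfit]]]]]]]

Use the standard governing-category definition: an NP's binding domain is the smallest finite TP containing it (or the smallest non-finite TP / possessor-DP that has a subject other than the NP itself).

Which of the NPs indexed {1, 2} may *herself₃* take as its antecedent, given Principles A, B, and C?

*herself* is an anaphor, so Principle A applies: it must be bound in its binding domain.
Binding domain of *herself₃*: the embedded TP, whose subject is Amara₂.
*Farida₁* c-commands the anaphor but is outside its binding domain → cannot satisfy Principle A.
*Amara₂* c-commands the anaphor within its binding domain → licit binder.

{2}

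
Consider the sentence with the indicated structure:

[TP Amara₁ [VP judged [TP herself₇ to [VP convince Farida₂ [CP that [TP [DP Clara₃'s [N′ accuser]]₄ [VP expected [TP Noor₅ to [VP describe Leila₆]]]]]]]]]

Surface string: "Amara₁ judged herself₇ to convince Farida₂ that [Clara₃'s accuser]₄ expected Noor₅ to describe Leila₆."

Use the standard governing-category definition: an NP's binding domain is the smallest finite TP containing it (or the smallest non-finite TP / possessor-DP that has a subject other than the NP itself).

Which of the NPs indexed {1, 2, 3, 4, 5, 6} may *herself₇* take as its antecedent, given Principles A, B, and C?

*herself* is an anaphor, so Principle A applies: it must be bound in its binding domain.
Binding domain of *herself₇*: the matrix TP, whose subject is Amara₁.
*Amara₁* c-commands the anaphor within its binding domain → licit binder.
*Farida₂* does not c-command the anaphor → cannot bind it.
*Clara₃* does not c-command the anaphor → cannot bind it.
*[Clara₃'s accuser]₄* does not c-command the anaphor → cannot bind it.
*Noor₅* does not c-command the anaphor → cannot bind it.
*Leila₆* does not c-command the anaphor → cannot bind it.

{1}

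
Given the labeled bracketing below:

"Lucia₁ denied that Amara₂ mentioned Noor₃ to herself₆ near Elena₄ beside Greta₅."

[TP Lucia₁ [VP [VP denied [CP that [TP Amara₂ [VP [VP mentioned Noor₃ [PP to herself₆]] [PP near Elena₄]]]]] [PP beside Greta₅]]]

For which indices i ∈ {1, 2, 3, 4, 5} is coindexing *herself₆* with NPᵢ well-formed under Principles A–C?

{2, 3}

*herself* is an anaphor, so Principle A applies: it must be bound in its binding domain.
Binding domain of *herself₆*: the embedded TP, whose subject is Amara₂.
*Lucia₁* c-commands the anaphor but is outside its binding domain → cannot satisfy Principle A.
*Amara₂* c-commands the anaphor within its binding domain → licit binder.
*Noor₃* c-commands the anaphor within its binding domain → licit binder.
*Elena₄* does not c-command the anaphor → cannot bind it.
*Greta₅* does not c-command the anaphor → cannot bind it.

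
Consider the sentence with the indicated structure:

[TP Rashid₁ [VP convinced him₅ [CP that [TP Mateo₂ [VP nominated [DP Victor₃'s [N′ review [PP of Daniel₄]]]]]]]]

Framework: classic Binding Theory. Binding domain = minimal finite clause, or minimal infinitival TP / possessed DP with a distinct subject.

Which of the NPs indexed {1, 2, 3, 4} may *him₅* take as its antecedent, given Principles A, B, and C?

none

*him* is a pronoun, so Principle B applies: it must be free in its binding domain.
Binding domain of *him₅*: the matrix TP, whose subject is Rashid₁.
*Rashid₁* c-commands the pronoun within its binding domain → coindexation would violate Principle B.
*Mateo₂*: the pronoun c-commands this R-expression → coindexation would violate Principle C on *Mateo₂*.
*Victor₃*: the pronoun c-commands this R-expression → coindexation would violate Principle C on *Victor₃*.
*Daniel₄*: the pronoun c-commands this R-expression → coindexation would violate Principle C on *Daniel₄*.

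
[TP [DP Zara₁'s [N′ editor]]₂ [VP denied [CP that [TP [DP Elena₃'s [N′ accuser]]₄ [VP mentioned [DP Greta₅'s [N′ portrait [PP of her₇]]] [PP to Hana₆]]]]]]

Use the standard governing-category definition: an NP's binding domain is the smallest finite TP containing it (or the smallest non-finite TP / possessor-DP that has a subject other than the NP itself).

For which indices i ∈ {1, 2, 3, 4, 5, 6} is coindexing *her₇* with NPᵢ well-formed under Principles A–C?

{1, 2, 3, 4, 6}

*her* is a pronoun, so Principle B applies: it must be free in its binding domain.
Binding domain of *her₇*: the possessed DP, whose subject is Greta₅.
*Zara₁* and the pronoun do not c-command one another → neither Principle B nor Principle C is at stake; coindexation permitted.
*[Zara₁'s editor]₂* c-commands the pronoun but from outside its binding domain, and is not c-commanded by it → coindexation permitted.
*Elena₃* and the pronoun do not c-command one another → neither Principle B nor Principle C is at stake; coindexation permitted.
*[Elena₃'s accuser]₄* c-commands the pronoun but from outside its binding domain, and is not c-commanded by it → coindexation permitted.
*Greta₅* c-commands the pronoun within its binding domain → coindexation would violate Principle B.
*Hana₆* and the pronoun do not c-command one another → neither Principle B nor Principle C is at stake; coindexation permitted.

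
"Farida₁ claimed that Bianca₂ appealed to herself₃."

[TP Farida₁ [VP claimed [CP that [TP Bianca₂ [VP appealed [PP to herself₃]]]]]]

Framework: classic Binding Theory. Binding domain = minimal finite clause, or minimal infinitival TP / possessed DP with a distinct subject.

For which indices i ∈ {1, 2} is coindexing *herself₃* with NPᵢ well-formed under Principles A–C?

*herself* is an anaphor, so Principle A applies: it must be bound in its binding domain.
Binding domain of *herself₃*: the embedded TP, whose subject is Bianca₂.
*Farida₁* c-commands the anaphor but is outside its binding domain → cannot satisfy Principle A.
*Bianca₂* c-commands the anaphor within its binding domain → licit binder.

{2}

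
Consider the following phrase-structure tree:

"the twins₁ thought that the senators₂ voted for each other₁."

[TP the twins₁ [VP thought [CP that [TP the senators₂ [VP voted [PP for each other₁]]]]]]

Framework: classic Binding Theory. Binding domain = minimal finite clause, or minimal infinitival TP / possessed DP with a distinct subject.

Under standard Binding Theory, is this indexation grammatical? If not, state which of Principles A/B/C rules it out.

The two coindexed NPs are *the twins₁* and *each other₁*.
*each other₁* is an anaphor. Principle A requires it to be bound within its binding domain — the embedded TP, whose subject is the senators₂.
Within that domain it is c-commanded by *the senators₂*, which does not share its index.
*the twins₁* does c-command the anaphor, but from outside its binding domain.
The anaphor is unbound in its domain → Principle A violation.

Principle A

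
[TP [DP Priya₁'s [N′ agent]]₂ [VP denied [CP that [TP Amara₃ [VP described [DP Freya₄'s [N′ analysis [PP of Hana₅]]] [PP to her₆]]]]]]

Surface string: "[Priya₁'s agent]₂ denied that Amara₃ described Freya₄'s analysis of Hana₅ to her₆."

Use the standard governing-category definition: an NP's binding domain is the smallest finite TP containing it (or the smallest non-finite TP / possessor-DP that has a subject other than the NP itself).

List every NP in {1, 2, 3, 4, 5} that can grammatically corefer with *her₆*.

{1, 2, 4, 5}

*her* is a pronoun, so Principle B applies: it must be free in its binding domain.
Binding domain of *her₆*: the embedded TP, whose subject is Amara₃.
*Priya₁* and the pronoun do not c-command one another → neither Principle B nor Principle C is at stake; coindexation permitted.
*[Priya₁'s agent]₂* c-commands the pronoun but from outside its binding domain, and is not c-commanded by it → coindexation permitted.
*Amara₃* c-commands the pronoun within its binding domain → coindexation would violate Principle B.
*Freya₄* and the pronoun do not c-command one another → neither Principle B nor Principle C is at stake; coindexation permitted.
*Hana₅* and the pronoun do not c-command one another → neither Principle B nor Principle C is at stake; coindexation permitted.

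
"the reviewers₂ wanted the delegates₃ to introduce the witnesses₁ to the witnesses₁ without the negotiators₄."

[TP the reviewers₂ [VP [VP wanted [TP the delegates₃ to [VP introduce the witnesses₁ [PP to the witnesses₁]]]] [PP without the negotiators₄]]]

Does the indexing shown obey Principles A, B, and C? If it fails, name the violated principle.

The two coindexed NPs are *the witnesses₁* (the lower occurrence) and *the witnesses₁* (the higher occurrence).
*the witnesses₁* (the lower occurrence) is an R-expression. Principle C requires it to be free everywhere.
*the witnesses₁* (the higher occurrence) c-commands it and carries the same index.
The R-expression is bound → Principle C violation.

Principle C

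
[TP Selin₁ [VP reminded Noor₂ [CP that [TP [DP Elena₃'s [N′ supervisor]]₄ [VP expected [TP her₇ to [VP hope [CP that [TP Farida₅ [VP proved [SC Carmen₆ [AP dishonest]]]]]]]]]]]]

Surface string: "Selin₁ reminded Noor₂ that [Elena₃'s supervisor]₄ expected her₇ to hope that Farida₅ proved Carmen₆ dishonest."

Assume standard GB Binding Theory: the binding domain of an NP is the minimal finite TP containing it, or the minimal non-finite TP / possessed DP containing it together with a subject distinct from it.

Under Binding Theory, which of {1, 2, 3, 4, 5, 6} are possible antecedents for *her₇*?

{1, 2, 3}

*her* is a pronoun, so Principle B applies: it must be free in its binding domain.
Binding domain of *her₇*: the embedded TP, whose subject is [Elena₃'s supervisor]₄.
*Selin₁* c-commands the pronoun but from outside its binding domain, and is not c-commanded by it → coindexation permitted.
*Noor₂* c-commands the pronoun but from outside its binding domain, and is not c-commanded by it → coindexation permitted.
*Elena₃* and the pronoun do not c-command one another → neither Principle B nor Principle C is at stake; coindexation permitted.
*[Elena₃'s supervisor]₄* c-commands the pronoun within its binding domain → coindexation would violate Principle B.
*Farida₅*: the pronoun c-commands this R-expression → coindexation would violate Principle C on *Farida₅*.
*Carmen₆*: the pronoun c-commands this R-expression → coindexation would violate Principle C on *Carmen₆*.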